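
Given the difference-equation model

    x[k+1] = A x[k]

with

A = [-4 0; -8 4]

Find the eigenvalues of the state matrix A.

-4, 4

det(zI - A) = z^2 - (tr A)z + det A, with tr A = (-4) + 4 = 0 and det A = (-4)·4 - 0·(-8) = -16 - 0 = -16.
So p(z) = det(zI - A) = z^2 - 16.
Factor z^2 - 16: two numbers with sum 0 and product -16 are 4 and -4, so z^2 - 16 = (z - 4)(z + 4).
Hence p(z) = (z - 4) (z + 4), with roots -4, 4.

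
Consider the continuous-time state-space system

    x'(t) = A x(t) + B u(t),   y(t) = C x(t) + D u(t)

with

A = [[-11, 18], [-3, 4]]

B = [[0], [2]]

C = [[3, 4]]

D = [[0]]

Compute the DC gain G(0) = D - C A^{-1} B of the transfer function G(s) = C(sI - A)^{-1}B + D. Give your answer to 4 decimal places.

19.6000

G(0) = C(-A)^{-1}B + D = -C A^{-1} B + D.
det A = 10, so A^{-1} = (1/10)·adj(A) = [[2/5, -9/5], [3/10, -11/10]]
A^{-1} B = [-18/5, -11/5]^T
C A^{-1} B = -98/5
G(0) = D - C A^{-1} B = 0 - (-98/5) = 98/5 ≈ 19.6000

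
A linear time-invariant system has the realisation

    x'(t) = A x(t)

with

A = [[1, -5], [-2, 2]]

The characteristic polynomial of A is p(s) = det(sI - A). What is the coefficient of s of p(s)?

-3

For a 2×2 matrix, det(sI - A) = s^2 - (tr A)s + det A.
tr A = 3, det A = -8.
So p(s) = s^2 - 3s - 8.
The coefficient of s is -3.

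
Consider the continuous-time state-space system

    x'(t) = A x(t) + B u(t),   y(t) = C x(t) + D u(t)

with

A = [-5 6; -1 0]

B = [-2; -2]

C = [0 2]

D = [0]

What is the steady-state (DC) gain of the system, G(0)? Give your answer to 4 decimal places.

-2.6667

G(0) = C(-A)^{-1}B + D = -C A^{-1} B + D.
det A = 6, so A^{-1} = (1/6)·adj(A) = [[0, -1], [1/6, -5/6]]
A^{-1} B = [2, 4/3]^T
C A^{-1} B = 8/3
G(0) = D - C A^{-1} B = 0 - (8/3) = -8/3 ≈ -2.6667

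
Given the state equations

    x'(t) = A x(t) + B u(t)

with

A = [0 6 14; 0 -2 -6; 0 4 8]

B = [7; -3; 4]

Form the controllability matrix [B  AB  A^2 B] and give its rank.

AB = [[38], [-18], [20]]
A^2B = [[172], [-84], [88]]
Controllability matrix C = [B  AB  A^2B] = [[7, 38, 172], [-3, -18, -84], [4, 20, 88]]
The rows r1, r2, r3 of C are linearly dependent: -r1 - r2 + r3 = 0 (check each entry), so rank(C) ≤ 2.
The 2×2 minor from rows 1, 2, columns 1, 2 is 7·(-18) - 38·(-3) = -126 - (-114) = -12 ≠ 0, so rank(C) = 2.
rank(C) = 2 < n = 3, so the pair (A, B) is not completely controllable.

2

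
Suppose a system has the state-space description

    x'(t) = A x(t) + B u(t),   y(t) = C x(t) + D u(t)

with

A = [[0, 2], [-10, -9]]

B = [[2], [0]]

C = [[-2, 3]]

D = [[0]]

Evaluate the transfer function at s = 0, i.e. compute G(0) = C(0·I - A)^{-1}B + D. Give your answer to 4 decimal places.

-4.8000

G(0) = C(-A)^{-1}B + D = -C A^{-1} B + D.
det A = 20, so A^{-1} = (1/20)·adj(A) = [[-9/20, -1/10], [1/2, 0]]
A^{-1} B = [-9/10, 1]^T
C A^{-1} B = 24/5
G(0) = D - C A^{-1} B = 0 - (24/5) = -24/5 ≈ -4.8000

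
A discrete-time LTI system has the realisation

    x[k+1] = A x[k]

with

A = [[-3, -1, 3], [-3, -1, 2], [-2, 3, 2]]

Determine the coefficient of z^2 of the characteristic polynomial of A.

Expand det(zI - A) for the 3×3 matrix.
p(z) = z^3 + 2z^2 - 8z + 11.
(Check: constant term = det(-A) = (-1)^3 det A = 11; coefficient of z^2 = -tr A = 2.)
The coefficient of z^2 is 2.

2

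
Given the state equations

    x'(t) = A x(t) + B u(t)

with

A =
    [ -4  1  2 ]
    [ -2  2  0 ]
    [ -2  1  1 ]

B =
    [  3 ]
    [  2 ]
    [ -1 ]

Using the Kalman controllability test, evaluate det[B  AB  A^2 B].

414

AB = [[-12], [-2], [-5]]
A^2B = [[36], [20], [17]]
Controllability matrix C = [B  AB  A^2B] = [[3, -12, 36], [2, -2, 20], [-1, -5, 17]]
Expanding along the first row, det(C) = 3·((-2)·17 - 20·(-5)) - (-12)·(2·17 - 20·(-1)) + 36·(2·(-5) - (-2)·(-1)) = 3·66 - (-12)·54 + 36·(-12) = 414
Since det(C) ≠ 0, rank(C) = 3 and the system is completely controllable.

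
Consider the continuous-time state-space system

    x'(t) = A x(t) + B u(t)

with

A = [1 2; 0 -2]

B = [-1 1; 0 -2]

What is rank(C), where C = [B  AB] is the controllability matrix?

AB = [[-1, -3], [0, 4]]
Controllability matrix C = [B  AB] = [[-1, 1, -1, -3], [0, -2, 0, 4]]
Take the 2×2 submatrix of C formed by columns 1, 2: [[-1, 1], [0, -2]]. Its determinant is (-1)·(-2) - 1·0 = 2 - 0 = 2 ≠ 0.
So rank(C) ≥ 2; since C has 2 rows, rank(C) = 2.
rank(C) = 2 = n, so the pair (A, B) is completely controllable.

2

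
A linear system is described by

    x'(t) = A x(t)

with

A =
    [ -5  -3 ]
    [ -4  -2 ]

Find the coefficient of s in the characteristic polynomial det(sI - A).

For a 2×2 matrix, det(sI - A) = s^2 - (tr A)s + det A.
tr A = -7, det A = -2.
So p(s) = s^2 + 7s - 2.
The coefficient of s is 7.

7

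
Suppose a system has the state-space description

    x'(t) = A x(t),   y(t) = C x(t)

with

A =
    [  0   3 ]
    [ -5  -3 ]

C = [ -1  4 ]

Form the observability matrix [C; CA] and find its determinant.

95

CA = [[-20, -15]]
Observability matrix O = [C; CA] = [[-1, 4], [-20, -15]]
det(O) = (-1)·(-15) - 4·(-20) = 15 - (-80) = 95
Since det(O) ≠ 0, rank(O) = 2 and the system is completely observable.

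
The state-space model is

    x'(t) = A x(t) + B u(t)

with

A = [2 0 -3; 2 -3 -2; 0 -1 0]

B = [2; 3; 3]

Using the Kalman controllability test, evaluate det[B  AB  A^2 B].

AB = [[-5], [-11], [-3]]
A^2B = [[-1], [29], [11]]
Controllability matrix C = [B  AB  A^2B] = [[2, -5, -1], [3, -11, 29], [3, -3, 11]]
Expanding along the first row, det(C) = 2·((-11)·11 - 29·(-3)) - (-5)·(3·11 - 29·3) + (-1)·(3·(-3) - (-11)·3) = 2·(-34) - (-5)·(-54) + (-1)·24 = -362
Since det(C) ≠ 0, rank(C) = 3 and the system is completely controllable.

-362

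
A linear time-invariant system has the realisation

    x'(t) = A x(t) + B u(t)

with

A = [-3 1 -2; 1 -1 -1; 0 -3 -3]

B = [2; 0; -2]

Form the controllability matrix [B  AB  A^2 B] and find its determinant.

-160

AB = [[-2], [4], [6]]
A^2B = [[-2], [-12], [-30]]
Controllability matrix C = [B  AB  A^2B] = [[2, -2, -2], [0, 4, -12], [-2, 6, -30]]
Expanding along the first row, det(C) = 2·(4·(-30) - (-12)·6) - (-2)·(0·(-30) - (-12)·(-2)) + (-2)·(0·6 - 4·(-2)) = 2·(-48) - (-2)·(-24) + (-2)·8 = -160
Since det(C) ≠ 0, rank(C) = 3 and the system is completely controllable.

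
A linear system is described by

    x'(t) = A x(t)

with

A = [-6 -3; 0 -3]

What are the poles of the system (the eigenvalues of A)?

-6, -3

det(sI - A) = s^2 - (tr A)s + det A, with tr A = (-6) + (-3) = -9 and det A = (-6)·(-3) - (-3)·0 = 18 - 0 = 18.
So p(s) = det(sI - A) = s^2 + 9s + 18.
Factor s^2 + 9s + 18: two numbers with sum -9 and product 18 are -3 and -6, so s^2 + 9s + 18 = (s + 3)(s + 6).
Hence p(s) = (s + 3) (s + 6), with roots -6, -3.
All eigenvalues have negative real part, so the system is asymptotically stable.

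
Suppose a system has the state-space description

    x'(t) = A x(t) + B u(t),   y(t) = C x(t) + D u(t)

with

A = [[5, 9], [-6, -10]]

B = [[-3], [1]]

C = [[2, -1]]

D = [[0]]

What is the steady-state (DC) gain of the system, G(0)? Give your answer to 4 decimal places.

G(0) = C(-A)^{-1}B + D = -C A^{-1} B + D.
det A = 4, so A^{-1} = (1/4)·adj(A) = [[-5/2, -9/4], [3/2, 5/4]]
A^{-1} B = [21/4, -13/4]^T
C A^{-1} B = 55/4
G(0) = D - C A^{-1} B = 0 - (55/4) = -55/4 ≈ -13.7500

-13.7500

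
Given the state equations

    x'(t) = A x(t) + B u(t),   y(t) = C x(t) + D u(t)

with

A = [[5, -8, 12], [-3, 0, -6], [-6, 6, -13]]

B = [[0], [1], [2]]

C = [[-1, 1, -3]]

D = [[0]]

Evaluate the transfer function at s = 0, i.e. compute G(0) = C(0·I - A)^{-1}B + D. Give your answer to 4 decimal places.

1.7500

G(0) = C(-A)^{-1}B + D = -C A^{-1} B + D.
det A = -12, so A^{-1} = (1/-12)·adj(A) = [[-3, 8/3, -4], [1/4, -7/12, 1/2], [3/2, -3/2, 2]]
A^{-1} B = [-16/3, 5/12, 5/2]^T
C A^{-1} B = -7/4
G(0) = D - C A^{-1} B = 0 - (-7/4) = 7/4 ≈ 1.7500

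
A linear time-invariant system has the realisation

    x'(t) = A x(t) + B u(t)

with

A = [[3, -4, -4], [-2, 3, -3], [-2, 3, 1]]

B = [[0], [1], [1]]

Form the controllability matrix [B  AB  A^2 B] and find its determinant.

-32

AB = [[-8], [0], [4]]
A^2B = [[-40], [4], [20]]
Controllability matrix C = [B  AB  A^2B] = [[0, -8, -40], [1, 0, 4], [1, 4, 20]]
Expanding along the first row, det(C) = 0·(0·20 - 4·4) - (-8)·(1·20 - 4·1) + (-40)·(1·4 - 0·1) = 0·(-16) - (-8)·16 + (-40)·4 = -32
Since det(C) ≠ 0, rank(C) = 3 and the system is completely controllable.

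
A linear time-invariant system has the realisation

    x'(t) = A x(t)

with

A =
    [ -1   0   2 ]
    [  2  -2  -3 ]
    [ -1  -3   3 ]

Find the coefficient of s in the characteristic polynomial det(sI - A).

Expand det(sI - A) for the 3×3 matrix.
p(s) = s^3 - 14s + 1.
(Check: constant term = det(-A) = (-1)^3 det A = 1; coefficient of s^2 = -tr A = 0.)
The coefficient of s is -14.

-14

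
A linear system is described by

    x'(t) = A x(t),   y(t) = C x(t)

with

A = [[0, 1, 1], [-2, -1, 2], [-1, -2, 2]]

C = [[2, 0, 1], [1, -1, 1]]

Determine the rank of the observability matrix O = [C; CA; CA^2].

CA = [[-1, 0, 4], [1, 0, 1]]
CA^2 = [[-4, -9, 7], [-1, -1, 3]]
Observability matrix O = [C; CA; CA^2] = [[2, 0, 1], [1, -1, 1], [-1, 0, 4], [1, 0, 1], [-4, -9, 7], [-1, -1, 3]]
Take the 3×3 submatrix of O formed by rows 1, 2, 3: [[2, 0, 1], [1, -1, 1], [-1, 0, 4]]. Its determinant is 2·((-1)·4 - 1·0) - 0·(1·4 - 1·(-1)) + 1·(1·0 - (-1)·(-1)) = 2·(-4) - 0·5 + 1·(-1) = -9 ≠ 0.
So rank(O) ≥ 3; since O has 3 columns, rank(O) = 3.
rank(O) = 3 = n, so the pair (A, C) is completely observable.

3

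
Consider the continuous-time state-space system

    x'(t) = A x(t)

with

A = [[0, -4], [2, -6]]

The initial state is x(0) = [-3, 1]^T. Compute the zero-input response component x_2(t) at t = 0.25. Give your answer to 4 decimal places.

-0.5867

det(sI - A) = s^2 - (tr A)s + det A, with tr A = 0 + (-6) = -6 and det A = 0·(-6) - (-4)·2 = 0 - (-8) = 8.
So p(s) = det(sI - A) = s^2 + 6s + 8.
Factor s^2 + 6s + 8: two numbers with sum -6 and product 8 are -2 and -4, so s^2 + 6s + 8 = (s + 2)(s + 4).
Hence p(s) = (s + 2) (s + 4), with roots -4, -2.
The eigenvalues -4, -2 are distinct and real, so A is diagonalisable and x(t) = e^{At} x(0) = V diag(e^{λ_i t}) V^{-1} x(0), where the columns of V are the eigenvectors.
λ = -4: A - (-4)I = [[4, -4], [2, -2]]. Row 1 gives 4·v1 + (-4)·v2 = 0, so take v_1 = [1, 1]^T.
λ = -2: A - (-2)I = [[2, -4], [2, -4]]. Row 1 gives 2·v1 + (-4)·v2 = 0, so take v_2 = [-2, -1]^T.
V = [v_1 v_2] = [[1, -2], [1, -1]] has det V = 1, so V^{-1} = adj(V)/det V = [[-1, 2], [-1, 1]].
Modal coordinates z(0) = V^{-1} x(0): (-1)·(-3) + 2·1 = 5; (-1)·(-3) + 1·1 = 4; so z(0) = [5, 4]^T.
x_2(t) = Σ_i (v_i)_2 · z_i(0) · e^{λ_i t} (row 2 of V times the modal terms).
x_2(0.25) = 1·5·e^{-4·0.25} + (-1)·4·e^{-2·0.25} = 5·0.367879 + (-4)·0.606531 = -0.5867.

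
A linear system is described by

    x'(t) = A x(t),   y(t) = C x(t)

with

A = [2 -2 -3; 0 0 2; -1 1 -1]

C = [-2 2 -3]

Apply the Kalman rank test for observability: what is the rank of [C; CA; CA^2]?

CA = [[-1, 1, 13]]
CA^2 = [[-15, 15, -8]]
Observability matrix O = [C; CA; CA^2] = [[-2, 2, -3], [-1, 1, 13], [-15, 15, -8]]
The columns c1, c2, c3 of O are linearly dependent: c1 + c2 = 0 (check each entry), so rank(O) ≤ 2.
The 2×2 minor from rows 1, 2, columns 1, 3 is (-2)·13 - (-3)·(-1) = -26 - 3 = -29 ≠ 0, so rank(O) = 2.
rank(O) = 2 < n = 3, so the pair (A, C) is not completely observable.

2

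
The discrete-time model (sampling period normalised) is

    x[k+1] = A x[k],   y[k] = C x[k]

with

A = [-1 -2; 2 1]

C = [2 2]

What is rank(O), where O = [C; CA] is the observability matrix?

CA = [[2, -2]]
Observability matrix O = [C; CA] = [[2, 2], [2, -2]]
det(O) = 2·(-2) - 2·2 = -4 - 4 = -8 ≠ 0, so rank(O) = 2.
rank(O) = 2 = n, so the pair (A, C) is completely observable.

2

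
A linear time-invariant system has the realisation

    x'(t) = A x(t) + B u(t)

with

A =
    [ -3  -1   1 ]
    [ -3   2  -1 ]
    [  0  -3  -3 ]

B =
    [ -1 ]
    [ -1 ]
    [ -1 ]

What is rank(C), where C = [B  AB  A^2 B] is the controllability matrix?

AB = [[3], [2], [6]]
A^2B = [[-5], [-11], [-24]]
Controllability matrix C = [B  AB  A^2B] = [[-1, 3, -5], [-1, 2, -11], [-1, 6, -24]]
det(C) = (-1)·(2·(-24) - (-11)·6) - 3·((-1)·(-24) - (-11)·(-1)) + (-5)·((-1)·6 - 2·(-1)) = (-1)·18 - 3·13 + (-5)·(-4) = -37 ≠ 0, so rank(C) = 3.
rank(C) = 3 = n, so the pair (A, B) is completely controllable.

3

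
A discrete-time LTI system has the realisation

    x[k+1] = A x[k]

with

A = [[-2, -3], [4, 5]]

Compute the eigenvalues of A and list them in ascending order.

det(zI - A) = z^2 - (tr A)z + det A, with tr A = (-2) + 5 = 3 and det A = (-2)·5 - (-3)·4 = -10 - (-12) = 2.
So p(z) = det(zI - A) = z^2 - 3z + 2.
Factor z^2 - 3z + 2: two numbers with sum 3 and product 2 are 2 and 1, so z^2 - 3z + 2 = (z - 2)(z - 1).
Hence p(z) = (z - 2) (z - 1), with roots 1, 2.

1, 2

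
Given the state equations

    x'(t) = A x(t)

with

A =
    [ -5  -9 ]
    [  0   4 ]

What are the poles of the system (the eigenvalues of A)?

-5, 4

det(sI - A) = s^2 - (tr A)s + det A, with tr A = (-5) + 4 = -1 and det A = (-5)·4 - (-9)·0 = -20 - 0 = -20.
So p(s) = det(sI - A) = s^2 + s - 20.
Factor s^2 + s - 20: two numbers with sum -1 and product -20 are 4 and -5, so s^2 + s - 20 = (s - 4)(s + 5).
Hence p(s) = (s - 4) (s + 5), with roots -5, 4.
At least one eigenvalue has non-negative real part, so the system is not asymptotically stable.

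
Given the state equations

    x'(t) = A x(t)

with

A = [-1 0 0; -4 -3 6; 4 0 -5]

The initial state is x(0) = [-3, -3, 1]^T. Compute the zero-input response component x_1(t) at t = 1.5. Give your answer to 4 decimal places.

det(sI - A) = s^3 - (tr A)s^2 + (M11 + M22 + M33)s - det A, where Mii is the 2×2 principal minor of A obtained by deleting row i and column i.
tr A = (-1) + (-3) + (-5) = -9; M11 = (-3)·(-5) - 6·0 = 15 - 0 = 15; M22 = (-1)·(-5) - 0·4 = 5 - 0 = 5; M33 = (-1)·(-3) - 0·(-4) = 3 - 0 = 3; sum of minors = 23.
det A = (-1)·((-3)·(-5) - 6·0) - 0·((-4)·(-5) - 6·4) + 0·((-4)·0 - (-3)·4) = (-1)·15 - 0·(-4) + 0·12 = -15.
So p(s) = det(sI - A) = s^3 + 9s^2 + 23s + 15.
Rational-root test: any integer root divides 15. Testing small divisors, s = -1 works: p(-1) = -1 + 9 + (-23) + 15 = 0, so (s + 1) is a factor.
Dividing, p(s) = (s + 1)(s^2 + 8s + 15).
Factor s^2 + 8s + 15: two numbers with sum -8 and product 15 are -3 and -5, so s^2 + 8s + 15 = (s + 3)(s + 5).
Hence p(s) = (s + 1) (s + 3) (s + 5), with roots -5, -3, -1.
The eigenvalues -5, -3, -1 are distinct and real, so A is diagonalisable and x(t) = e^{At} x(0) = V diag(e^{λ_i t}) V^{-1} x(0), where the columns of V are the eigenvectors.
λ = -5: A - (-5)I = [[4, 0, 0], [-4, 2, 6], [4, 0, 0]]. v must be orthogonal to every row; (row 1) × (row 2) = [0, -24, 8], so take v_1 = [0, -3, 1]^T.
λ = -3: A - (-3)I = [[2, 0, 0], [-4, 0, 6], [4, 0, -2]]. v must be orthogonal to every row; (row 1) × (row 2) = [0, -12, 0], so take v_2 = [0, 1, 0]^T.
λ = -1: A - (-1)I = [[0, 0, 0], [-4, -2, 6], [4, 0, -4]]. v must be orthogonal to every row; (row 2) × (row 3) = [8, 8, 8], so take v_3 = [1, 1, 1]^T.
V = [v_1 v_2 v_3] = [[0, 0, 1], [-3, 1, 1], [1, 0, 1]] has det V = -1, so V^{-1} = adj(V)/det V = [[-1, 0, 1], [-4, 1, 3], [1, 0, 0]].
Modal coordinates z(0) = V^{-1} x(0): (-1)·(-3) + 0·(-3) + 1·1 = 4; (-4)·(-3) + 1·(-3) + 3·1 = 12; 1·(-3) + 0·(-3) + 0·1 = -3; so z(0) = [4, 12, -3]^T.
x_1(t) = Σ_i (v_i)_1 · z_i(0) · e^{λ_i t} (row 1 of V times the modal terms).
x_1(1.5) = 0·4·e^{-5·1.5} + 0·12·e^{-3·1.5} + 1·(-3)·e^{-1·1.5} = 0·0.000553 + 0·0.011109 + (-3)·0.223130 = -0.6694.

-0.6694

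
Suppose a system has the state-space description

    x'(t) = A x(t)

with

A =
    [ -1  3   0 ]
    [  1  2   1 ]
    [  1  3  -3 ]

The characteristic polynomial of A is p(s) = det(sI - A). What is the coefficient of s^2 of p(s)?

2

Expand det(sI - A) for the 3×3 matrix.
p(s) = s^3 + 2s^2 - 11s - 21.
(Check: constant term = det(-A) = (-1)^3 det A = -21; coefficient of s^2 = -tr A = 2.)
The coefficient of s^2 is 2.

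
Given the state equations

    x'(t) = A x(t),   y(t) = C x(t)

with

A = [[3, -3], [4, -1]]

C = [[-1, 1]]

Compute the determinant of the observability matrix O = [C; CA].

-3

CA = [[1, 2]]
Observability matrix O = [C; CA] = [[-1, 1], [1, 2]]
det(O) = (-1)·2 - 1·1 = -2 - 1 = -3
Since det(O) ≠ 0, rank(O) = 2 and the system is completely observable.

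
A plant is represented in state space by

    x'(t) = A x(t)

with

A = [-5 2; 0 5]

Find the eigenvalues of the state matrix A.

-5, 5

det(sI - A) = s^2 - (tr A)s + det A, with tr A = (-5) + 5 = 0 and det A = (-5)·5 - 2·0 = -25 - 0 = -25.
So p(s) = det(sI - A) = s^2 - 25.
Factor s^2 - 25: two numbers with sum 0 and product -25 are 5 and -5, so s^2 - 25 = (s - 5)(s + 5).
Hence p(s) = (s - 5) (s + 5), with roots -5, 5.
At least one eigenvalue has non-negative real part, so the system is not asymptotically stable.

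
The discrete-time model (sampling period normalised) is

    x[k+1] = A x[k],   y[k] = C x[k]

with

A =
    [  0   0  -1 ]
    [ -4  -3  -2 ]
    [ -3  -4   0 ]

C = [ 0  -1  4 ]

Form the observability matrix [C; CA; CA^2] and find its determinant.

1036

CA = [[-8, -13, 2]]
CA^2 = [[46, 31, 34]]
Observability matrix O = [C; CA; CA^2] = [[0, -1, 4], [-8, -13, 2], [46, 31, 34]]
Expanding along the first row, det(O) = 0·((-13)·34 - 2·31) - (-1)·((-8)·34 - 2·46) + 4·((-8)·31 - (-13)·46) = 0·(-504) - (-1)·(-364) + 4·350 = 1036
Since det(O) ≠ 0, rank(O) = 3 and the system is completely observable.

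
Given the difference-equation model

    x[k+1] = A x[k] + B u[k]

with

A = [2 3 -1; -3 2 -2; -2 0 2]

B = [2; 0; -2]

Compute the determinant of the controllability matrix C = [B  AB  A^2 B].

AB = [[6], [-2], [-8]]
A^2B = [[14], [-6], [-28]]
Controllability matrix C = [B  AB  A^2B] = [[2, 6, 14], [0, -2, -6], [-2, -8, -28]]
Expanding along the first row, det(C) = 2·((-2)·(-28) - (-6)·(-8)) - 6·(0·(-28) - (-6)·(-2)) + 14·(0·(-8) - (-2)·(-2)) = 2·8 - 6·(-12) + 14·(-4) = 32
Since det(C) ≠ 0, rank(C) = 3 and the system is completely controllable.

32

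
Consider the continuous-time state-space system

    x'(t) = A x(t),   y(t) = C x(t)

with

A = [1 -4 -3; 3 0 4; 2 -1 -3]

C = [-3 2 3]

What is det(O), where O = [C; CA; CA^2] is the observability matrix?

-2141

CA = [[9, 9, 8]]
CA^2 = [[52, -44, -15]]
Observability matrix O = [C; CA; CA^2] = [[-3, 2, 3], [9, 9, 8], [52, -44, -15]]
Expanding along the first row, det(O) = (-3)·(9·(-15) - 8·(-44)) - 2·(9·(-15) - 8·52) + 3·(9·(-44) - 9·52) = (-3)·217 - 2·(-551) + 3·(-864) = -2141
Since det(O) ≠ 0, rank(O) = 3 and the system is completely observable.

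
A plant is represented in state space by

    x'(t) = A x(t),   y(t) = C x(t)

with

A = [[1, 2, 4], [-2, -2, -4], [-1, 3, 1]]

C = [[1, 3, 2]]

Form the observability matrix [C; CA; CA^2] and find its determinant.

-568

CA = [[-7, 2, -6]]
CA^2 = [[-5, -36, -42]]
Observability matrix O = [C; CA; CA^2] = [[1, 3, 2], [-7, 2, -6], [-5, -36, -42]]
Expanding along the first row, det(O) = 1·(2·(-42) - (-6)·(-36)) - 3·((-7)·(-42) - (-6)·(-5)) + 2·((-7)·(-36) - 2·(-5)) = 1·(-300) - 3·264 + 2·262 = -568
Since det(O) ≠ 0, rank(O) = 3 and the system is completely observable.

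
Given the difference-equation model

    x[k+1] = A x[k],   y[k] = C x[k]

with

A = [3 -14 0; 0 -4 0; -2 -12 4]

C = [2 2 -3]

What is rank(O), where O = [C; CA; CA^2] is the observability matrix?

CA = [[12, 0, -12]]
CA^2 = [[60, -24, -48]]
Observability matrix O = [C; CA; CA^2] = [[2, 2, -3], [12, 0, -12], [60, -24, -48]]
The columns c1, c2, c3 of O are linearly dependent: 2·c1 + c2 + 2·c3 = 0 (check each entry), so rank(O) ≤ 2.
The 2×2 minor from rows 1, 2, columns 1, 2 is 2·0 - 2·12 = 0 - 24 = -24 ≠ 0, so rank(O) = 2.
rank(O) = 2 < n = 3, so the pair (A, C) is not completely observable.

2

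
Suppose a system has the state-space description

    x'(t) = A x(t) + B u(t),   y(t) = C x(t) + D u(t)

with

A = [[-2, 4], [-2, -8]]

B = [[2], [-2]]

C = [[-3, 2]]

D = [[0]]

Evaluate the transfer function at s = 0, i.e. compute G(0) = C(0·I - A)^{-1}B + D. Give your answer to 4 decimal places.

-1.6667

G(0) = C(-A)^{-1}B + D = -C A^{-1} B + D.
det A = 24, so A^{-1} = (1/24)·adj(A) = [[-1/3, -1/6], [1/12, -1/12]]
A^{-1} B = [-1/3, 1/3]^T
C A^{-1} B = 5/3
G(0) = D - C A^{-1} B = 0 - (5/3) = -5/3 ≈ -1.6667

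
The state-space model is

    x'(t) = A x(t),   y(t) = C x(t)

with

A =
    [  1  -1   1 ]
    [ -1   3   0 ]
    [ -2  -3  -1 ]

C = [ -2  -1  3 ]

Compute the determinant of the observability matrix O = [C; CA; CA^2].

CA = [[-7, -10, -5]]
CA^2 = [[13, -8, -2]]
Observability matrix O = [C; CA; CA^2] = [[-2, -1, 3], [-7, -10, -5], [13, -8, -2]]
Expanding along the first row, det(O) = (-2)·((-10)·(-2) - (-5)·(-8)) - (-1)·((-7)·(-2) - (-5)·13) + 3·((-7)·(-8) - (-10)·13) = (-2)·(-20) - (-1)·79 + 3·186 = 677
Since det(O) ≠ 0, rank(O) = 3 and the system is completely observable.

677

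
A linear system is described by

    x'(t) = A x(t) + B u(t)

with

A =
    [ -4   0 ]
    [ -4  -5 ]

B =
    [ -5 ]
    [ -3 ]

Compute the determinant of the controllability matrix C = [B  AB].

-115

AB = [[20], [35]]
Controllability matrix C = [B  AB] = [[-5, 20], [-3, 35]]
det(C) = (-5)·35 - 20·(-3) = -175 - (-60) = -115
Since det(C) ≠ 0, rank(C) = 2 and the system is completely controllable.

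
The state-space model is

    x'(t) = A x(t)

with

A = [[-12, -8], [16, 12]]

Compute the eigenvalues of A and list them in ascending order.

det(sI - A) = s^2 - (tr A)s + det A, with tr A = (-12) + 12 = 0 and det A = (-12)·12 - (-8)·16 = -144 - (-128) = -16.
So p(s) = det(sI - A) = s^2 - 16.
Factor s^2 - 16: two numbers with sum 0 and product -16 are 4 and -4, so s^2 - 16 = (s - 4)(s + 4).
Hence p(s) = (s - 4) (s + 4), with roots -4, 4.
At least one eigenvalue has non-negative real part, so the system is not asymptotically stable.

-4, 4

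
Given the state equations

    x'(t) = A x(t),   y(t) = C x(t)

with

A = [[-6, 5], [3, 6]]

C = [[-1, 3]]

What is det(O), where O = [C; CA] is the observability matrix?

CA = [[15, 13]]
Observability matrix O = [C; CA] = [[-1, 3], [15, 13]]
det(O) = (-1)·13 - 3·15 = -13 - 45 = -58
Since det(O) ≠ 0, rank(O) = 2 and the system is completely observable.

-58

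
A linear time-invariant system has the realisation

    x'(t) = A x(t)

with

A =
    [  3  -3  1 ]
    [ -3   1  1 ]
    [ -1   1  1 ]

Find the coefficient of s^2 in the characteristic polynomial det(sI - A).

Expand det(sI - A) for the 3×3 matrix.
p(s) = s^3 - 5s^2 - 2s + 8.
(Check: constant term = det(-A) = (-1)^3 det A = 8; coefficient of s^2 = -tr A = -5.)
The coefficient of s^2 is -5.

-5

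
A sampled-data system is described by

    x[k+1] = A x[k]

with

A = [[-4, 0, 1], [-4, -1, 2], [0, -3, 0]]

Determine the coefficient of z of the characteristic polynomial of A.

Expand det(zI - A) for the 3×3 matrix.
p(z) = z^3 + 5z^2 + 10z + 12.
(Check: constant term = det(-A) = (-1)^3 det A = 12; coefficient of z^2 = -tr A = 5.)
The coefficient of z is 10.

10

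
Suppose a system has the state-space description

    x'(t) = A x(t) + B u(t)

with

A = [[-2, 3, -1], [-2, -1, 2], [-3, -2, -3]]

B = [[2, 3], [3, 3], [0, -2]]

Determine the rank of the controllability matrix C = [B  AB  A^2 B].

AB = [[5, 5], [-7, -13], [-12, -9]]
A^2B = [[-19, -40], [-27, -15], [35, 38]]
Controllability matrix C = [B  AB  A^2B] = [[2, 3, 5, 5, -19, -40], [3, 3, -7, -13, -27, -15], [0, -2, -12, -9, 35, 38]]
Take the 3×3 submatrix of C formed by columns 1, 2, 3: [[2, 3, 5], [3, 3, -7], [0, -2, -12]]. Its determinant is 2·(3·(-12) - (-7)·(-2)) - 3·(3·(-12) - (-7)·0) + 5·(3·(-2) - 3·0) = 2·(-50) - 3·(-36) + 5·(-6) = -22 ≠ 0.
So rank(C) ≥ 3; since C has 3 rows, rank(C) = 3.
rank(C) = 3 = n, so the pair (A, B) is completely controllable.

3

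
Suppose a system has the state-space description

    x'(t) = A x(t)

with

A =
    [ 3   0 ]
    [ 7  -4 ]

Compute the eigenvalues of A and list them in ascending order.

-4, 3

det(sI - A) = s^2 - (tr A)s + det A, with tr A = 3 + (-4) = -1 and det A = 3·(-4) - 0·7 = -12 - 0 = -12.
So p(s) = det(sI - A) = s^2 + s - 12.
Factor s^2 + s - 12: two numbers with sum -1 and product -12 are 3 and -4, so s^2 + s - 12 = (s - 3)(s + 4).
Hence p(s) = (s - 3) (s + 4), with roots -4, 3.
At least one eigenvalue has non-negative real part, so the system is not asymptotically stable.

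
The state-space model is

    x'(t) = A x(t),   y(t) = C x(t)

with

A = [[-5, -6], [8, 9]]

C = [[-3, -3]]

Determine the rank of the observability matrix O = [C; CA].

CA = [[-9, -9]]
Observability matrix O = [C; CA] = [[-3, -3], [-9, -9]]
Every row of O is a scalar multiple of row 1 = [-3, -3] (multipliers 1, 3), so the rows span a one-dimensional space.
O ≠ 0, hence rank(O) = 1.
rank(O) = 1 < n = 2, so the pair (A, C) is not completely observable.

1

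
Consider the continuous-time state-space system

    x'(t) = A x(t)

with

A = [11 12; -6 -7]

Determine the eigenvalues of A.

-1, 5

det(sI - A) = s^2 - (tr A)s + det A, with tr A = 11 + (-7) = 4 and det A = 11·(-7) - 12·(-6) = -77 - (-72) = -5.
So p(s) = det(sI - A) = s^2 - 4s - 5.
Factor s^2 - 4s - 5: two numbers with sum 4 and product -5 are 5 and -1, so s^2 - 4s - 5 = (s - 5)(s + 1).
Hence p(s) = (s - 5) (s + 1), with roots -1, 5.
At least one eigenvalue has non-negative real part, so the system is not asymptotically stable.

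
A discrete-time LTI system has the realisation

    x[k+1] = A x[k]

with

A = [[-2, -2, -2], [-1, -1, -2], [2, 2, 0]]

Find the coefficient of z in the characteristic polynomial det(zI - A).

8

Expand det(zI - A) for the 3×3 matrix.
p(z) = z^3 + 3z^2 + 8z.
(Check: constant term = det(-A) = (-1)^3 det A = 0; coefficient of z^2 = -tr A = 3.)
The coefficient of z is 8.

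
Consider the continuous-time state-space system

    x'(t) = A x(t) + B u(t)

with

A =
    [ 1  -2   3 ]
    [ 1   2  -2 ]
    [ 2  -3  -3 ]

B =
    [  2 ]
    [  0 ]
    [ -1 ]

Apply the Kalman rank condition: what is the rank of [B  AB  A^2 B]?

3

AB = [[-1], [4], [7]]
A^2B = [[12], [-7], [-35]]
Controllability matrix C = [B  AB  A^2B] = [[2, -1, 12], [0, 4, -7], [-1, 7, -35]]
det(C) = 2·(4·(-35) - (-7)·7) - (-1)·(0·(-35) - (-7)·(-1)) + 12·(0·7 - 4·(-1)) = 2·(-91) - (-1)·(-7) + 12·4 = -141 ≠ 0, so rank(C) = 3.
rank(C) = 3 = n, so the pair (A, B) is completely controllable.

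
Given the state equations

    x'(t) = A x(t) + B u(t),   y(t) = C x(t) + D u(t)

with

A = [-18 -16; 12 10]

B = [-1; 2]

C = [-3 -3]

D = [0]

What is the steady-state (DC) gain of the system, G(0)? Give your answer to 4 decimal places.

G(0) = C(-A)^{-1}B + D = -C A^{-1} B + D.
det A = 12, so A^{-1} = (1/12)·adj(A) = [[5/6, 4/3], [-1, -3/2]]
A^{-1} B = [11/6, -2]^T
C A^{-1} B = 1/2
G(0) = D - C A^{-1} B = 0 - (1/2) = -1/2 ≈ -0.5000

-0.5000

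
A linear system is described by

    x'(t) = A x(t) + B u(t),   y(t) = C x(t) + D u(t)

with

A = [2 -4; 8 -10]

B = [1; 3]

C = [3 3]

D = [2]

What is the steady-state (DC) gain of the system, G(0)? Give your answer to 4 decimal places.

2.0000

G(0) = C(-A)^{-1}B + D = -C A^{-1} B + D.
det A = 12, so A^{-1} = (1/12)·adj(A) = [[-5/6, 1/3], [-2/3, 1/6]]
A^{-1} B = [1/6, -1/6]^T
C A^{-1} B = 0
G(0) = D - C A^{-1} B = 2 - (0) = 2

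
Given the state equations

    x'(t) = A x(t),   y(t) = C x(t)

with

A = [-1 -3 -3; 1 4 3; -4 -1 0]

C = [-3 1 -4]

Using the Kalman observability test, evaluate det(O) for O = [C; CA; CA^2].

CA = [[20, 17, 12]]
CA^2 = [[-51, -4, -9]]
Observability matrix O = [C; CA; CA^2] = [[-3, 1, -4], [20, 17, 12], [-51, -4, -9]]
Expanding along the first row, det(O) = (-3)·(17·(-9) - 12·(-4)) - 1·(20·(-9) - 12·(-51)) + (-4)·(20·(-4) - 17·(-51)) = (-3)·(-105) - 1·432 + (-4)·787 = -3265
Since det(O) ≠ 0, rank(O) = 3 and the system is completely observable.

-3265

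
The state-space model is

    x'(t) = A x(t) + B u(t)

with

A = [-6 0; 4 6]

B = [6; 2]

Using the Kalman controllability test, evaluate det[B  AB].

288

AB = [[-36], [36]]
Controllability matrix C = [B  AB] = [[6, -36], [2, 36]]
det(C) = 6·36 - (-36)·2 = 216 - (-72) = 288
Since det(C) ≠ 0, rank(C) = 2 and the system is completely controllable.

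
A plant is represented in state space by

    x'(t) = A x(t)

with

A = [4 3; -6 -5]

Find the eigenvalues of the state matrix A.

det(sI - A) = s^2 - (tr A)s + det A, with tr A = 4 + (-5) = -1 and det A = 4·(-5) - 3·(-6) = -20 - (-18) = -2.
So p(s) = det(sI - A) = s^2 + s - 2.
Factor s^2 + s - 2: two numbers with sum -1 and product -2 are 1 and -2, so s^2 + s - 2 = (s - 1)(s + 2).
Hence p(s) = (s - 1) (s + 2), with roots -2, 1.
At least one eigenvalue has non-negative real part, so the system is not asymptotically stable.

-2, 1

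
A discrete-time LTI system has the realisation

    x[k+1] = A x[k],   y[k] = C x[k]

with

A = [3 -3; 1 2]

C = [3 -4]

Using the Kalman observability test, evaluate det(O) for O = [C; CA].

CA = [[5, -17]]
Observability matrix O = [C; CA] = [[3, -4], [5, -17]]
det(O) = 3·(-17) - (-4)·5 = -51 - (-20) = -31
Since det(O) ≠ 0, rank(O) = 2 and the system is completely observable.

-31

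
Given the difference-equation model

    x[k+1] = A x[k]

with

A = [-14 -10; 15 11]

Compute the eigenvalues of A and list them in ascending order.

-4, 1

det(zI - A) = z^2 - (tr A)z + det A, with tr A = (-14) + 11 = -3 and det A = (-14)·11 - (-10)·15 = -154 - (-150) = -4.
So p(z) = det(zI - A) = z^2 + 3z - 4.
Factor z^2 + 3z - 4: two numbers with sum -3 and product -4 are 1 and -4, so z^2 + 3z - 4 = (z - 1)(z + 4).
Hence p(z) = (z - 1) (z + 4), with roots -4, 1.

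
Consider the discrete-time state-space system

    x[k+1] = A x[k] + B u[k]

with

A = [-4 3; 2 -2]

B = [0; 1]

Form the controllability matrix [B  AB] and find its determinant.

-3

AB = [[3], [-2]]
Controllability matrix C = [B  AB] = [[0, 3], [1, -2]]
det(C) = 0·(-2) - 3·1 = 0 - 3 = -3
Since det(C) ≠ 0, rank(C) = 2 and the system is completely controllable.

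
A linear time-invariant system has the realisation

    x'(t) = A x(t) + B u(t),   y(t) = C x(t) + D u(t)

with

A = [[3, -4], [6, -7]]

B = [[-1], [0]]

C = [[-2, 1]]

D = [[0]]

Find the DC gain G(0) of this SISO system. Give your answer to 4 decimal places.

2.6667

G(0) = C(-A)^{-1}B + D = -C A^{-1} B + D.
det A = 3, so A^{-1} = (1/3)·adj(A) = [[-7/3, 4/3], [-2, 1]]
A^{-1} B = [7/3, 2]^T
C A^{-1} B = -8/3
G(0) = D - C A^{-1} B = 0 - (-8/3) = 8/3 ≈ 2.6667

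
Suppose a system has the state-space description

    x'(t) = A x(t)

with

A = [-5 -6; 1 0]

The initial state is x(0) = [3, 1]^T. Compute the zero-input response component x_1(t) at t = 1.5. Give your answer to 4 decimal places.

-0.4308

det(sI - A) = s^2 - (tr A)s + det A, with tr A = (-5) + 0 = -5 and det A = (-5)·0 - (-6)·1 = 0 - (-6) = 6.
So p(s) = det(sI - A) = s^2 + 5s + 6.
Factor s^2 + 5s + 6: two numbers with sum -5 and product 6 are -2 and -3, so s^2 + 5s + 6 = (s + 2)(s + 3).
Hence p(s) = (s + 2) (s + 3), with roots -3, -2.
The eigenvalues -3, -2 are distinct and real, so A is diagonalisable and x(t) = e^{At} x(0) = V diag(e^{λ_i t}) V^{-1} x(0), where the columns of V are the eigenvectors.
λ = -3: A - (-3)I = [[-2, -6], [1, 3]]. Row 1 gives (-2)·v1 + (-6)·v2 = 0, so take v_1 = [-3, 1]^T.
λ = -2: A - (-2)I = [[-3, -6], [1, 2]]. Row 1 gives (-3)·v1 + (-6)·v2 = 0, so take v_2 = [-2, 1]^T.
V = [v_1 v_2] = [[-3, -2], [1, 1]] has det V = -1, so V^{-1} = adj(V)/det V = [[-1, -2], [1, 3]].
Modal coordinates z(0) = V^{-1} x(0): (-1)·3 + (-2)·1 = -5; 1·3 + 3·1 = 6; so z(0) = [-5, 6]^T.
x_1(t) = Σ_i (v_i)_1 · z_i(0) · e^{λ_i t} (row 1 of V times the modal terms).
x_1(1.5) = (-3)·(-5)·e^{-3·1.5} + (-2)·6·e^{-2·1.5} = 15·0.011109 + (-12)·0.049787 = -0.4308.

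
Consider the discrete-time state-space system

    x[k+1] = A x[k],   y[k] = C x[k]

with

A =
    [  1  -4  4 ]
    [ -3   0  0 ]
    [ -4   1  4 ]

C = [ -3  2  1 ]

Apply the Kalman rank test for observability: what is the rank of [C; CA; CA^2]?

3

CA = [[-13, 13, -8]]
CA^2 = [[-20, 44, -84]]
Observability matrix O = [C; CA; CA^2] = [[-3, 2, 1], [-13, 13, -8], [-20, 44, -84]]
det(O) = (-3)·(13·(-84) - (-8)·44) - 2·((-13)·(-84) - (-8)·(-20)) + 1·((-13)·44 - 13·(-20)) = (-3)·(-740) - 2·932 + 1·(-312) = 44 ≠ 0, so rank(O) = 3.
rank(O) = 3 = n, so the pair (A, C) is completely observable.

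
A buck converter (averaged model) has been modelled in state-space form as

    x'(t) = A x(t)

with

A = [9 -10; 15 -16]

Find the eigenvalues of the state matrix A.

-6, -1

det(sI - A) = s^2 - (tr A)s + det A, with tr A = 9 + (-16) = -7 and det A = 9·(-16) - (-10)·15 = -144 - (-150) = 6.
So p(s) = det(sI - A) = s^2 + 7s + 6.
Factor s^2 + 7s + 6: two numbers with sum -7 and product 6 are -1 and -6, so s^2 + 7s + 6 = (s + 1)(s + 6).
Hence p(s) = (s + 1) (s + 6), with roots -6, -1.
All eigenvalues have negative real part, so the system is asymptotically stable.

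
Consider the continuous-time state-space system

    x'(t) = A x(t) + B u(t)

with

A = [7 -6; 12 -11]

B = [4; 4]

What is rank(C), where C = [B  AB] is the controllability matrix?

1

AB = [[4], [4]]
Controllability matrix C = [B  AB] = [[4, 4], [4, 4]]
Every column of C is a scalar multiple of column 1 = [4, 4] (multipliers 1, 1), so the columns span a one-dimensional space.
C ≠ 0, hence rank(C) = 1.
rank(C) = 1 < n = 2, so the pair (A, B) is not completely controllable.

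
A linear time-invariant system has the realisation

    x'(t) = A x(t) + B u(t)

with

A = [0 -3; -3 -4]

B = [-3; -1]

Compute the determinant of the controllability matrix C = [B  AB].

AB = [[3], [13]]
Controllability matrix C = [B  AB] = [[-3, 3], [-1, 13]]
det(C) = (-3)·13 - 3·(-1) = -39 - (-3) = -36
Since det(C) ≠ 0, rank(C) = 2 and the system is completely controllable.

-36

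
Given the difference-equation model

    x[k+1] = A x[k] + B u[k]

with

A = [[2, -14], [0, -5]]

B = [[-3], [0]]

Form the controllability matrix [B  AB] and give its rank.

1

AB = [[-6], [0]]
Controllability matrix C = [B  AB] = [[-3, -6], [0, 0]]
Every column of C is a scalar multiple of column 1 = [-3, 0] (multipliers 1, 2), so the columns span a one-dimensional space.
C ≠ 0, hence rank(C) = 1.
rank(C) = 1 < n = 2, so the pair (A, B) is not completely controllable.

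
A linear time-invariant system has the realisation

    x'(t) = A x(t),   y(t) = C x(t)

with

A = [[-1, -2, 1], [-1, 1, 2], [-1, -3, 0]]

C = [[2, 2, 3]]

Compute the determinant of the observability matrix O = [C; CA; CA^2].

1267

CA = [[-7, -11, 6]]
CA^2 = [[12, -15, -29]]
Observability matrix O = [C; CA; CA^2] = [[2, 2, 3], [-7, -11, 6], [12, -15, -29]]
Expanding along the first row, det(O) = 2·((-11)·(-29) - 6·(-15)) - 2·((-7)·(-29) - 6·12) + 3·((-7)·(-15) - (-11)·12) = 2·409 - 2·131 + 3·237 = 1267
Since det(O) ≠ 0, rank(O) = 3 and the system is completely observable.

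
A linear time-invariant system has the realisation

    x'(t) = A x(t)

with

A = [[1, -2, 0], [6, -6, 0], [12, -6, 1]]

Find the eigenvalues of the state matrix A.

-3, -2, 1

det(sI - A) = s^3 - (tr A)s^2 + (M11 + M22 + M33)s - det A, where Mii is the 2×2 principal minor of A obtained by deleting row i and column i.
tr A = 1 + (-6) + 1 = -4; M11 = (-6)·1 - 0·(-6) = -6 - 0 = -6; M22 = 1·1 - 0·12 = 1 - 0 = 1; M33 = 1·(-6) - (-2)·6 = -6 - (-12) = 6; sum of minors = 1.
det A = 1·((-6)·1 - 0·(-6)) - (-2)·(6·1 - 0·12) + 0·(6·(-6) - (-6)·12) = 1·(-6) - (-2)·6 + 0·36 = 6.
So p(s) = det(sI - A) = s^3 + 4s^2 + s - 6.
Rational-root test: any integer root divides -6. Testing small divisors, s = 1 works: p(1) = 1 + 4 + 1 + (-6) = 0, so (s - 1) is a factor.
Dividing, p(s) = (s - 1)(s^2 + 5s + 6).
Factor s^2 + 5s + 6: two numbers with sum -5 and product 6 are -2 and -3, so s^2 + 5s + 6 = (s + 2)(s + 3).
Hence p(s) = (s - 1) (s + 2) (s + 3), with roots -3, -2, 1.
At least one eigenvalue has non-negative real part, so the system is not asymptotically stable.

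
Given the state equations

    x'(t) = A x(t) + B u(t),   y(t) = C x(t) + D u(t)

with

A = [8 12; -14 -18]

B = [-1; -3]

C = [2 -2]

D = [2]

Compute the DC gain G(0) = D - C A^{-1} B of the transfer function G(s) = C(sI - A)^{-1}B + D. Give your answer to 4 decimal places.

-5.6667

G(0) = C(-A)^{-1}B + D = -C A^{-1} B + D.
det A = 24, so A^{-1} = (1/24)·adj(A) = [[-3/4, -1/2], [7/12, 1/3]]
A^{-1} B = [9/4, -19/12]^T
C A^{-1} B = 23/3
G(0) = D - C A^{-1} B = 2 - (23/3) = -17/3 ≈ -5.6667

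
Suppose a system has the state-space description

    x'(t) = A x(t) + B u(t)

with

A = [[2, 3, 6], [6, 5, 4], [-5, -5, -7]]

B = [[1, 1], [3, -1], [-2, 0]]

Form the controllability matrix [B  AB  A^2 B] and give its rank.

2

AB = [[-1, -1], [13, 1], [-6, 0]]
A^2B = [[1, 1], [35, -1], [-18, 0]]
Controllability matrix C = [B  AB  A^2B] = [[1, 1, -1, -1, 1, 1], [3, -1, 13, 1, 35, -1], [-2, 0, -6, 0, -18, 0]]
The rows r1, r2, r3 of C are linearly dependent: r1 + r2 + 2·r3 = 0 (check each entry), so rank(C) ≤ 2.
The 2×2 minor from rows 1, 2, columns 1, 2 is 1·(-1) - 1·3 = -1 - 3 = -4 ≠ 0, so rank(C) = 2.
rank(C) = 2 < n = 3, so the pair (A, B) is not completely controllable.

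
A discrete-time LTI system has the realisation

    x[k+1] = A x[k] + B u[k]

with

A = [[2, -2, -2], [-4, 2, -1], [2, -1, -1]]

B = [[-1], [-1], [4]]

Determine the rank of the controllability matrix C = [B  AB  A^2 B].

AB = [[-8], [-2], [-5]]
A^2B = [[-2], [33], [-9]]
Controllability matrix C = [B  AB  A^2B] = [[-1, -8, -2], [-1, -2, 33], [4, -5, -9]]
det(C) = (-1)·((-2)·(-9) - 33·(-5)) - (-8)·((-1)·(-9) - 33·4) + (-2)·((-1)·(-5) - (-2)·4) = (-1)·183 - (-8)·(-123) + (-2)·13 = -1193 ≠ 0, so rank(C) = 3.
rank(C) = 3 = n, so the pair (A, B) is completely controllable.

3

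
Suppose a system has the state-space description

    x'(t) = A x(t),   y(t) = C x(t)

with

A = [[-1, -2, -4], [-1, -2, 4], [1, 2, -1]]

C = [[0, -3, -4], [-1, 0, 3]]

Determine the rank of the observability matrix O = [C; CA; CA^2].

CA = [[-1, -2, -8], [4, 8, 1]]
CA^2 = [[-5, -10, 4], [-11, -22, 15]]
Observability matrix O = [C; CA; CA^2] = [[0, -3, -4], [-1, 0, 3], [-1, -2, -8], [4, 8, 1], [-5, -10, 4], [-11, -22, 15]]
Take the 3×3 submatrix of O formed by rows 1, 2, 3: [[0, -3, -4], [-1, 0, 3], [-1, -2, -8]]. Its determinant is 0·(0·(-8) - 3·(-2)) - (-3)·((-1)·(-8) - 3·(-1)) + (-4)·((-1)·(-2) - 0·(-1)) = 0·6 - (-3)·11 + (-4)·2 = 25 ≠ 0.
So rank(O) ≥ 3; since O has 3 columns, rank(O) = 3.
rank(O) = 3 = n, so the pair (A, C) is completely observable.

3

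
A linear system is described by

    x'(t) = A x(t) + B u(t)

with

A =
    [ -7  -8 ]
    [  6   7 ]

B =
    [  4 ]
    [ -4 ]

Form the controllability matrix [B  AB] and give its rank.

AB = [[4], [-4]]
Controllability matrix C = [B  AB] = [[4, 4], [-4, -4]]
Every column of C is a scalar multiple of column 1 = [4, -4] (multipliers 1, 1), so the columns span a one-dimensional space.
C ≠ 0, hence rank(C) = 1.
rank(C) = 1 < n = 2, so the pair (A, B) is not completely controllable.

1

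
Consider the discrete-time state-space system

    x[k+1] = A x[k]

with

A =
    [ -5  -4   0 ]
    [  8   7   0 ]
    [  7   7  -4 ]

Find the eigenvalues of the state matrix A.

-4, -1, 3

det(zI - A) = z^3 - (tr A)z^2 + (M11 + M22 + M33)z - det A, where Mii is the 2×2 principal minor of A obtained by deleting row i and column i.
tr A = (-5) + 7 + (-4) = -2; M11 = 7·(-4) - 0·7 = -28 - 0 = -28; M22 = (-5)·(-4) - 0·7 = 20 - 0 = 20; M33 = (-5)·7 - (-4)·8 = -35 - (-32) = -3; sum of minors = -11.
det A = (-5)·(7·(-4) - 0·7) - (-4)·(8·(-4) - 0·7) + 0·(8·7 - 7·7) = (-5)·(-28) - (-4)·(-32) + 0·7 = 12.
So p(z) = det(zI - A) = z^3 + 2z^2 - 11z - 12.
Rational-root test: any integer root divides -12. Testing small divisors, z = -1 works: p(-1) = -1 + 2 + 11 + (-12) = 0, so (z + 1) is a factor.
Dividing, p(z) = (z + 1)(z^2 + z - 12).
Factor z^2 + z - 12: two numbers with sum -1 and product -12 are 3 and -4, so z^2 + z - 12 = (z - 3)(z + 4).
Hence p(z) = (z - 3) (z + 1) (z + 4), with roots -4, -1, 3.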